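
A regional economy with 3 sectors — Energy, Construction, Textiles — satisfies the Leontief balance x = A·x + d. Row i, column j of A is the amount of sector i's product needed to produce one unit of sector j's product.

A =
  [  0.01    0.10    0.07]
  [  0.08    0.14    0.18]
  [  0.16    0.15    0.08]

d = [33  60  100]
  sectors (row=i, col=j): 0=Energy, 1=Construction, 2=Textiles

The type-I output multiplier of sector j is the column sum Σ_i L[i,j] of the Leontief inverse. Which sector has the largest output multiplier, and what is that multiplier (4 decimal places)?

Construction (1.5854)

Form M = I − A:
  [  0.99   -0.10   -0.07]
  [ -0.08    0.86   -0.18]
  [ -0.16   -0.15    0.92]
Leontief inverse L = M⁻¹:
  [  1.0385    0.1393    0.1063]
  [  0.1392    1.2225    0.2498]
  [  0.2033    0.2236    1.1462]
Total output x = L · d:
  x_0 = 1.0385·33 + 0.1393·60 + 0.1063·100 = 53.2565
  x_1 = 0.1392·33 + 1.2225·60 + 0.2498·100 = 102.9226
  x_2 = 0.2033·33 + 0.2236·60 + 1.1462·100 = 134.7385
Output multipliers (column sums of L):
  Energy: 1.3810
  Construction: 1.5854
  Textiles: 1.5022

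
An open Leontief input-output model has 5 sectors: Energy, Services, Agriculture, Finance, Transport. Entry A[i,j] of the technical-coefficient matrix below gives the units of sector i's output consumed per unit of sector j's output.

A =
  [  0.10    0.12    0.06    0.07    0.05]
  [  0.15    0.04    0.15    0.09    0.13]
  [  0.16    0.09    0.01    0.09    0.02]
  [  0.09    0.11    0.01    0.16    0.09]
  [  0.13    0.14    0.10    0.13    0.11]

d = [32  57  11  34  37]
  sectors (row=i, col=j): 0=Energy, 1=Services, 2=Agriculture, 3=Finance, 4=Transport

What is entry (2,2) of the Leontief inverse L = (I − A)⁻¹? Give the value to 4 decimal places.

Form M = I − A:
  [  0.90   -0.12   -0.06   -0.07   -0.05]
  [ -0.15    0.96   -0.15   -0.09   -0.13]
  [ -0.16   -0.09    0.99   -0.09   -0.02]
  [ -0.09   -0.11   -0.01    0.84   -0.09]
  [ -0.13   -0.14   -0.10   -0.13    0.89]
Leontief inverse L = M⁻¹:
  [  1.1952    0.1939    0.1148    0.1502    0.1132]
  [  0.2802    1.1504    0.2144    0.2019    0.2090]
  [  0.2421    0.1594    1.0583    0.1626    0.0771]
  [  0.1971    0.2008    0.0723    1.2624    0.1697]
  [  0.2747    0.2565    0.1800    0.2564    1.2065]
Total output x = L · d:
  x_0 = 1.1952·32 + 0.1939·57 + 0.1148·11 + 0.1502·34 + 0.1132·37 = 59.8565
  x_1 = 0.2802·32 + 1.1504·57 + 0.2144·11 + 0.2019·34 + 0.2090·37 = 91.5007
  x_2 = 0.2421·32 + 0.1594·57 + 1.0583·11 + 0.1626·34 + 0.0771·37 = 36.8528
  x_3 = 0.1971·32 + 0.2008·57 + 0.0723·11 + 1.2624·34 + 0.1697·37 = 67.7474
  x_4 = 0.2747·32 + 0.2565·57 + 0.1800·11 + 0.2564·34 + 1.2065·37 = 78.7459

L[2,2] = 1.0583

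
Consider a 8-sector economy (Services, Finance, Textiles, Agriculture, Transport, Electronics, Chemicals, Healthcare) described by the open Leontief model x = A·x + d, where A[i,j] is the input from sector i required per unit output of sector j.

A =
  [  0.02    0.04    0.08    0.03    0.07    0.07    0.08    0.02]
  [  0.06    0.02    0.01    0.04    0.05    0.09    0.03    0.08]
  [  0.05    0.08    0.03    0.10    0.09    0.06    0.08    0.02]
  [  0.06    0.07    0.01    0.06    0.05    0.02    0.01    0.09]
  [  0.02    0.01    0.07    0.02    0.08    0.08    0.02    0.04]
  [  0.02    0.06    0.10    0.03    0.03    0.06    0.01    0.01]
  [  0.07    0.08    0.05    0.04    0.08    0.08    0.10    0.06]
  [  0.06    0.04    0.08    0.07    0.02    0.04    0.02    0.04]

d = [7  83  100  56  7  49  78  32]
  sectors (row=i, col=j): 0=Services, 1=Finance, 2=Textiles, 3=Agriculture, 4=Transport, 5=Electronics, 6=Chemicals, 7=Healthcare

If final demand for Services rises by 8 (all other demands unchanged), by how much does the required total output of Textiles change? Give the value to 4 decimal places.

0.7027

Form M = I − A:
  [  0.98   -0.04   -0.08   -0.03   -0.07   -0.07   -0.08   -0.02]
  [ -0.06    0.98   -0.01   -0.04   -0.05   -0.09   -0.03   -0.08]
  [ -0.05   -0.08    0.97   -0.10   -0.09   -0.06   -0.08   -0.02]
  [ -0.06   -0.07   -0.01    0.94   -0.05   -0.02   -0.01   -0.09]
  [ -0.02   -0.01   -0.07   -0.02    0.92   -0.08   -0.02   -0.04]
  [ -0.02   -0.06   -0.10   -0.03   -0.03    0.94   -0.01   -0.01]
  [ -0.07   -0.08   -0.05   -0.04   -0.08   -0.08    0.90   -0.06]
  [ -0.06   -0.04   -0.08   -0.07   -0.02   -0.04   -0.02    0.96]
Leontief inverse L = M⁻¹:
  [  1.0508    0.0765    0.1181    0.0639    0.1137    0.1158    0.1121    0.0497]
  [  0.0855    1.0501    0.0491    0.0686    0.0832    0.1276    0.0533    0.1049]
  [  0.0878    0.1214    1.0737    0.1383    0.1409    0.1140    0.1146    0.0615]
  [  0.0872    0.0966    0.0426    1.0890    0.0824    0.0564    0.0320    0.1189]
  [  0.0424    0.0380    0.1038    0.0477    1.1138    0.1154    0.0422    0.0609]
  [  0.0434    0.0880    0.1268    0.0587    0.0629    1.0944    0.0330    0.0325]
  [  0.1116    0.1264    0.1030    0.0835    0.1361    0.1419    1.1422    0.1014]
  [  0.0879    0.0728    0.1116    0.1030    0.0570    0.0771    0.0472    1.0677]
Total output x = L · d:
  x_0 = 1.0508·7 + 0.0765·83 + 0.1181·100 + 0.0639·56 + 0.1137·7 + 0.1158·49 + 0.1121·78 + 0.0497·32 = 45.9039
  x_1 = 0.0855·7 + 1.0501·83 + 0.0491·100 + 0.0686·56 + 0.0832·7 + 0.1276·49 + 0.0533·78 + 0.1049·32 = 110.8609
  x_2 = 0.0878·7 + 0.1214·83 + 1.0737·100 + 0.1383·56 + 0.1409·7 + 0.1140·49 + 0.1146·78 + 0.0615·32 = 143.2883
  x_3 = 0.0872·7 + 0.0966·83 + 0.0426·100 + 1.0890·56 + 0.0824·7 + 0.0564·49 + 0.0320·78 + 0.1189·32 = 83.5125
  x_4 = 0.0424·7 + 0.0380·83 + 0.1038·100 + 0.0477·56 + 1.1138·7 + 0.1154·49 + 0.0422·78 + 0.0609·32 = 35.1974
  x_5 = 0.0434·7 + 0.0880·83 + 0.1268·100 + 0.0587·56 + 0.0629·7 + 1.0944·49 + 0.0330·78 + 0.0325·32 = 81.2562
  x_6 = 0.1116·7 + 0.1264·83 + 0.1030·100 + 0.0835·56 + 0.1361·7 + 0.1419·49 + 1.1422·78 + 0.1014·32 = 126.4886
  x_7 = 0.0879·7 + 0.0728·83 + 0.1116·100 + 0.1030·56 + 0.0570·7 + 0.0771·49 + 0.0472·78 + 1.0677·32 = 65.6058
Δx_2 = L[2,0] · Δd_0 = 0.0878 · 8 = 0.7027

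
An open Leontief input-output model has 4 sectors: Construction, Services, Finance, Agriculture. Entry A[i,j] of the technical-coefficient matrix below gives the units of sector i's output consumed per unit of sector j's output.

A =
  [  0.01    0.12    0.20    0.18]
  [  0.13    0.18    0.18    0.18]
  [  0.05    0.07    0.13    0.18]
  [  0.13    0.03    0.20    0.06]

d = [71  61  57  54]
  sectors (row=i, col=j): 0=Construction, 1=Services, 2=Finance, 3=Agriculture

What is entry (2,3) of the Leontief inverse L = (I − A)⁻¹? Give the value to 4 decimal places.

L[2,3] = 0.2931

Form M = I − A:
  [  0.99   -0.12   -0.20   -0.18]
  [ -0.13    0.82   -0.18   -0.18]
  [ -0.05   -0.07    0.87   -0.18]
  [ -0.13   -0.03   -0.20    0.94]
Leontief inverse L = M⁻¹:
  [  1.0974    0.2037    0.3679    0.3196]
  [  0.2411    1.3036    0.4112    0.3746]
  [  0.1208    0.1371    1.2729    0.2931]
  [  0.1852    0.0989    0.3348    1.1823]
Total output x = L · d:
  x_0 = 1.0974·71 + 0.2037·61 + 0.3679·57 + 0.3196·54 = 128.5677
  x_1 = 0.2411·71 + 1.3036·61 + 0.4112·57 + 0.3746·54 = 140.3078
  x_2 = 0.1208·71 + 0.1371·61 + 1.2729·57 + 0.2931·54 = 105.3224
  x_3 = 0.1852·71 + 0.0989·61 + 0.3348·57 + 1.1823·54 = 102.1144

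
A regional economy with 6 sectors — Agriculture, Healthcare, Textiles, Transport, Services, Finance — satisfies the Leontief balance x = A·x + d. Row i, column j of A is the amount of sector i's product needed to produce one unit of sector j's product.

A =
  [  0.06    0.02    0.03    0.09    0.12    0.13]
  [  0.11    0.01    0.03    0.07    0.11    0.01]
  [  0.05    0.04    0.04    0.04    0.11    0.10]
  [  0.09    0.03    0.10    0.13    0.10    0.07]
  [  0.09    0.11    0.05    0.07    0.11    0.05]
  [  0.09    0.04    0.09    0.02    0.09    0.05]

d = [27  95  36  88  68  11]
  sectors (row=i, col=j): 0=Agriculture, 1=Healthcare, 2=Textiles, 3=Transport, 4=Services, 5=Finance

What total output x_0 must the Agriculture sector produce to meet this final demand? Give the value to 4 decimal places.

67.8114

Form M = I − A:
  [  0.94   -0.02   -0.03   -0.09   -0.12   -0.13]
  [ -0.11    0.99   -0.03   -0.07   -0.11   -0.01]
  [ -0.05   -0.04    0.96   -0.04   -0.11   -0.10]
  [ -0.09   -0.03   -0.10    0.87   -0.10   -0.07]
  [ -0.09   -0.11   -0.05   -0.07    0.89   -0.05]
  [ -0.09   -0.04   -0.09   -0.02   -0.09    0.95]
Leontief inverse L = M⁻¹:
  [  1.1264    0.0606    0.0802    0.1458    0.2043    0.1847]
  [  0.1592    1.0416    0.0645    0.1188    0.1774    0.0576]
  [  0.1053    0.0742    1.0790    0.0843    0.1808    0.1445]
  [  0.1640    0.0736    0.1556    1.1987    0.1991    0.1384]
  [  0.1604    0.1489    0.0960    0.1321    1.2011    0.1066]
  [  0.1420    0.0723    0.1249    0.0646    0.1619    1.0993]
Total output x = L · d:
  x_0 = 1.1264·27 + 0.0606·95 + 0.0802·36 + 0.1458·88 + 0.2043·68 + 0.1847·11 = 67.8114
  x_1 = 0.1592·27 + 1.0416·95 + 0.0645·36 + 0.1188·88 + 0.1774·68 + 0.0576·11 = 128.7215
  x_2 = 0.1053·27 + 0.0742·95 + 1.0790·36 + 0.0843·88 + 0.1808·68 + 0.1445·11 = 70.0461
  x_3 = 0.1640·27 + 0.0736·95 + 0.1556·36 + 1.1987·88 + 0.1991·68 + 0.1384·11 = 137.5722
  x_4 = 0.1604·27 + 0.1489·95 + 0.0960·36 + 0.1321·88 + 1.2011·68 + 0.1066·11 = 116.3976
  x_5 = 0.1420·27 + 0.0723·95 + 0.1249·36 + 0.0646·88 + 0.1619·68 + 1.0993·11 = 43.9824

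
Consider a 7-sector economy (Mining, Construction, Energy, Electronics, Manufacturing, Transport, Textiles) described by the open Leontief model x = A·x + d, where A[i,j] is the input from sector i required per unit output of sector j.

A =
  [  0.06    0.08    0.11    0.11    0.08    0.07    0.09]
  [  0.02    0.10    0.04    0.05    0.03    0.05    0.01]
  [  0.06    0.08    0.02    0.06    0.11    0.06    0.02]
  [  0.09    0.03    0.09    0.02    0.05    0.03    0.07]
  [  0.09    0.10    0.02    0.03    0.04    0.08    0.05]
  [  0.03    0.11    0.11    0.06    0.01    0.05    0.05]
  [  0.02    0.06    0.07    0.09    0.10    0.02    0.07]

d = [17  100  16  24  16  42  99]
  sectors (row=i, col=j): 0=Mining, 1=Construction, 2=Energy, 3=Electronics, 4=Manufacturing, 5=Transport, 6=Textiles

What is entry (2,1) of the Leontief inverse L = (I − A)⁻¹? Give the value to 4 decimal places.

Form M = I − A:
  [  0.94   -0.08   -0.11   -0.11   -0.08   -0.07   -0.09]
  [ -0.02    0.90   -0.04   -0.05   -0.03   -0.05   -0.01]
  [ -0.06   -0.08    0.98   -0.06   -0.11   -0.06   -0.02]
  [ -0.09   -0.03   -0.09    0.98   -0.05   -0.03   -0.07]
  [ -0.09   -0.10   -0.02   -0.03    0.96   -0.08   -0.05]
  [ -0.03   -0.11   -0.11   -0.06   -0.01    0.95   -0.05]
  [ -0.02   -0.06   -0.07   -0.09   -0.10   -0.02    0.93]
Leontief inverse L = M⁻¹:
  [  1.1150    0.1603    0.1738    0.1687    0.1425    0.1218    0.1403]
  [  0.0445    1.1413    0.0704    0.0767    0.0554    0.0755    0.0309]
  [  0.0986    0.1386    1.0641    0.0988    0.1463    0.0984    0.0545]
  [  0.1255    0.0839    0.1320    1.0634    0.0952    0.0658    0.1046]
  [  0.1237    0.1593    0.0684    0.0742    1.0787    0.1168    0.0850]
  [  0.0642    0.1664    0.1518    0.1004    0.0528    1.0850    0.0800]
  [  0.0611    0.1163    0.1118    0.1291    0.1440    0.0572    1.1054]
Total output x = L · d:
  x_0 = 1.1150·17 + 0.1603·100 + 0.1738·16 + 0.1687·24 + 0.1425·16 + 0.1218·42 + 0.1403·99 = 63.0944
  x_1 = 0.0445·17 + 1.1413·100 + 0.0704·16 + 0.0767·24 + 0.0554·16 + 0.0755·42 + 0.0309·99 = 124.9783
  x_2 = 0.0986·17 + 0.1386·100 + 1.0641·16 + 0.0988·24 + 0.1463·16 + 0.0984·42 + 0.0545·99 = 46.7998
  x_3 = 0.1255·17 + 0.0839·100 + 0.1320·16 + 1.0634·24 + 0.0952·16 + 0.0658·42 + 0.1046·99 = 52.7960
  x_4 = 0.1237·17 + 0.1593·100 + 0.0684·16 + 0.0742·24 + 1.0787·16 + 0.1168·42 + 0.0850·99 = 51.4927
  x_5 = 0.0642·17 + 0.1664·100 + 0.1518·16 + 0.1004·24 + 0.0528·16 + 1.0850·42 + 0.0800·99 = 76.9009
  x_6 = 0.0611·17 + 0.1163·100 + 0.1118·16 + 0.1291·24 + 0.1440·16 + 0.0572·42 + 1.1054·99 = 131.6941

L[2,1] = 0.1386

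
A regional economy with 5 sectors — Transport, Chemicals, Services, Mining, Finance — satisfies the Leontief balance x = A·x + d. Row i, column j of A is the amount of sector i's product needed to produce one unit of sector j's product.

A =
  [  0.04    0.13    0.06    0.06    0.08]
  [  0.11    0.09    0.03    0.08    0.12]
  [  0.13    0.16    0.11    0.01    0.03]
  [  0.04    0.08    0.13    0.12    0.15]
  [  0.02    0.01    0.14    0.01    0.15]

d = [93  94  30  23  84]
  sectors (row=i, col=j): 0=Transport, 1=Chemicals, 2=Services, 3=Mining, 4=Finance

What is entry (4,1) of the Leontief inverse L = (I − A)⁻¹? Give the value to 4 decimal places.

L[4,1] = 0.0589

Form M = I − A:
  [  0.96   -0.13   -0.06   -0.06   -0.08]
  [ -0.11    0.91   -0.03   -0.08   -0.12]
  [ -0.13   -0.16    0.89   -0.01   -0.03]
  [ -0.04   -0.08   -0.13    0.88   -0.15]
  [ -0.02   -0.01   -0.14   -0.01    0.85]
Leontief inverse L = M⁻¹:
  [  1.0857    0.1855    0.1166    0.0939    0.1491]
  [  0.1543    1.1508    0.0982    0.1185    0.2014]
  [  0.1895    0.2378    1.1675    0.0490    0.1012]
  [  0.1016    0.1582    0.2206    1.1630    0.2449]
  [  0.0598    0.0589    0.1988    0.0253    1.2019]
Total output x = L · d:
  x_0 = 1.0857·93 + 0.1855·94 + 0.1166·30 + 0.0939·23 + 0.1491·84 = 136.5899
  x_1 = 0.1543·93 + 1.1508·94 + 0.0982·30 + 0.1185·23 + 0.2014·84 = 145.1170
  x_2 = 0.1895·93 + 0.2378·94 + 1.1675·30 + 0.0490·23 + 0.1012·84 = 84.6248
  x_3 = 0.1016·93 + 0.1582·94 + 0.2206·30 + 1.1630·23 + 0.2449·84 = 78.2554
  x_4 = 0.0598·93 + 0.0589·94 + 0.1988·30 + 0.0253·23 + 1.2019·84 = 118.6035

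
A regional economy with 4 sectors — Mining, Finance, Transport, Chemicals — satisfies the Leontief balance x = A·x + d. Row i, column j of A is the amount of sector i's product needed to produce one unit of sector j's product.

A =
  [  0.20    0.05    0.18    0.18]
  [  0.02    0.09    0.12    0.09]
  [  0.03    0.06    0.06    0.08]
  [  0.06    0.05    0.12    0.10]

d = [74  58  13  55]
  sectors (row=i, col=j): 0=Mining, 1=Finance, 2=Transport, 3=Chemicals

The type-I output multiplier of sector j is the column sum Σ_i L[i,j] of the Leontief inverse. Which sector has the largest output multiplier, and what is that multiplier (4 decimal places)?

Transport (1.7410)

Form M = I − A:
  [  0.80   -0.05   -0.18   -0.18]
  [ -0.02    0.91   -0.12   -0.09]
  [ -0.03   -0.06    0.94   -0.08]
  [ -0.06   -0.05   -0.12    0.90]
Leontief inverse L = M⁻¹:
  [  1.2859    0.1064    0.2974    0.2943]
  [  0.0445    1.1199    0.1688    0.1359]
  [  0.0520    0.0817    1.0991    0.1163]
  [  0.0951    0.0802    0.1757    1.1538]
Total output x = L · d:
  x_0 = 1.2859·74 + 0.1064·58 + 0.2974·13 + 0.2943·55 = 121.3780
  x_1 = 0.0445·74 + 1.1199·58 + 0.1688·13 + 0.1359·55 = 77.9217
  x_2 = 0.0520·74 + 0.0817·58 + 1.0991·13 + 0.1163·55 = 29.2674
  x_3 = 0.0951·74 + 0.0802·58 + 0.1757·13 + 1.1538·55 = 77.4343
Output multipliers (column sums of L):
  Mining: 1.4775
  Finance: 1.3883
  Transport: 1.7410
  Chemicals: 1.7002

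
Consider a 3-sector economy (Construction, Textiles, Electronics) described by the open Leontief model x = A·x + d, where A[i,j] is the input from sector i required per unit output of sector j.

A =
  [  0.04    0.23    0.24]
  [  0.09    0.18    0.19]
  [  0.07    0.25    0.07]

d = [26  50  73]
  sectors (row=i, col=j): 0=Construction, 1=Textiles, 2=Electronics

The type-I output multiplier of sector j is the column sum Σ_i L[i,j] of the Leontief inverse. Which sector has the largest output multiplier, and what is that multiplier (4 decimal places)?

Form M = I − A:
  [  0.96   -0.23   -0.24]
  [ -0.09    0.82   -0.19]
  [ -0.07   -0.25    0.93]
Leontief inverse L = M⁻¹:
  [  1.1087    0.4246    0.3729]
  [  0.1504    1.3581    0.3163]
  [  0.1239    0.3970    1.1884]
Total output x = L · d:
  x_0 = 1.1087·26 + 0.4246·50 + 0.3729·73 = 77.2765
  x_1 = 0.1504·26 + 1.3581·50 + 0.3163·73 = 94.9040
  x_2 = 0.1239·26 + 0.3970·50 + 1.1884·73 = 109.8229
Output multipliers (column sums of L):
  Construction: 1.3829
  Textiles: 2.1798
  Electronics: 1.8775

Textiles (2.1798)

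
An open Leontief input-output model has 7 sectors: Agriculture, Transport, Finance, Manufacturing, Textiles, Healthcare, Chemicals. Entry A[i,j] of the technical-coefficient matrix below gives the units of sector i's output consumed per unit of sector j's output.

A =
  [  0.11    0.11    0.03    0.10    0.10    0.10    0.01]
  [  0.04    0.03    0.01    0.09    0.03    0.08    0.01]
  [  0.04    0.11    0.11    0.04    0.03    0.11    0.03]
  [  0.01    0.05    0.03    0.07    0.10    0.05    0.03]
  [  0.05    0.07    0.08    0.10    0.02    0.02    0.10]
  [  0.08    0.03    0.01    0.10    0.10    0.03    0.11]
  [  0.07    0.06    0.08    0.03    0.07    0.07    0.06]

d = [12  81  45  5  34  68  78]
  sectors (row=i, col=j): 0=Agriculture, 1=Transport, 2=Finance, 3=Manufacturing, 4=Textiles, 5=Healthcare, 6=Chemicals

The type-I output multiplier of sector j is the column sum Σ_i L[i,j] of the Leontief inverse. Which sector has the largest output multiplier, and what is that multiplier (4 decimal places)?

Manufacturing (1.9343)

Form M = I − A:
  [  0.89   -0.11   -0.03   -0.10   -0.10   -0.10   -0.01]
  [ -0.04    0.97   -0.01   -0.09   -0.03   -0.08   -0.01]
  [ -0.04   -0.11    0.89   -0.04   -0.03   -0.11   -0.03]
  [ -0.01   -0.05   -0.03    0.93   -0.10   -0.05   -0.03]
  [ -0.05   -0.07   -0.08   -0.10    0.98   -0.02   -0.10]
  [ -0.08   -0.03   -0.01   -0.10   -0.10    0.97   -0.11]
  [ -0.07   -0.06   -0.08   -0.03   -0.07   -0.07    0.94]
Leontief inverse L = M⁻¹:
  [  1.1645    0.1697    0.0691    0.1813    0.1650    0.1588    0.0583]
  [  0.0668    1.0590    0.0291    0.1310    0.0672    0.1083    0.0369]
  [  0.0847    0.1602    1.1471    0.1026    0.0809    0.1641    0.0703]
  [  0.0389    0.0847    0.0586    1.1156    0.1351    0.0825    0.0628]
  [  0.0894    0.1191    0.1184    0.1532    1.0693    0.0720    0.1331]
  [  0.1253    0.0821    0.0502    0.1610    0.1542    1.0787    0.1516]
  [  0.1154    0.1116    0.1191    0.0896    0.1189    0.1210    1.0997]
Total output x = L · d:
  x_0 = 1.1645·12 + 0.1697·81 + 0.0691·45 + 0.1813·5 + 0.1650·34 + 0.1588·68 + 0.0583·78 = 52.6963
  x_1 = 0.0668·12 + 1.0590·81 + 0.0291·45 + 0.1310·5 + 0.0672·34 + 0.1083·68 + 0.0369·78 = 101.0803
  x_2 = 0.0847·12 + 0.1602·81 + 1.1471·45 + 0.1026·5 + 0.0809·34 + 0.1641·68 + 0.0703·78 = 85.5211
  x_3 = 0.0389·12 + 0.0847·81 + 0.0586·45 + 1.1156·5 + 0.1351·34 + 0.0825·68 + 0.0628·78 = 30.6464
  x_4 = 0.0894·12 + 0.1191·81 + 0.1184·45 + 0.1532·5 + 1.0693·34 + 0.0720·68 + 0.1331·78 = 68.4460
  x_5 = 0.1253·12 + 0.0821·81 + 0.0502·45 + 0.1610·5 + 0.1542·34 + 1.0787·68 + 0.1516·78 = 101.6319
  x_6 = 0.1154·12 + 0.1116·81 + 0.1191·45 + 0.0896·5 + 0.1189·34 + 0.1210·68 + 1.0997·78 = 114.2767
Output multipliers (column sums of L):
  Agriculture: 1.6851
  Transport: 1.7864
  Finance: 1.5916
  Manufacturing: 1.9343
  Textiles: 1.7905
  Healthcare: 1.7855
  Chemicals: 1.6127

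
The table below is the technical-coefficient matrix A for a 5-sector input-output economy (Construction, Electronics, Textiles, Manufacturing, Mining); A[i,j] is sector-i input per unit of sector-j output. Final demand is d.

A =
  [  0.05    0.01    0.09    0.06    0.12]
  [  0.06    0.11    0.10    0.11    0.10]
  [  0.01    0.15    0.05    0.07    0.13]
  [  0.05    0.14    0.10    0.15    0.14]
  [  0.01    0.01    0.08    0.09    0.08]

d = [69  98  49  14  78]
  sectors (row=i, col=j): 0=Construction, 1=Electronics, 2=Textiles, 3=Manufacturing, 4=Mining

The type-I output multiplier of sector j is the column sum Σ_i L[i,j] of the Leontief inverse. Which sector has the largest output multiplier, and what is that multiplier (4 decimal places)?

Mining (1.9688)

Form M = I − A:
  [  0.95   -0.01   -0.09   -0.06   -0.12]
  [ -0.06    0.89   -0.10   -0.11   -0.10]
  [ -0.01   -0.15    0.95   -0.07   -0.13]
  [ -0.05   -0.14   -0.10    0.85   -0.14]
  [ -0.01   -0.01   -0.08   -0.09    0.92]
Leontief inverse L = M⁻¹:
  [  1.0653    0.0542    0.1337    0.1124    0.1808]
  [  0.0890    1.1860    0.1701    0.1943    0.1941]
  [  0.0348    0.2125    1.1108    0.1433    0.2064]
  [  0.0854    0.2325    0.1860    1.2548    0.2536]
  [  0.0239    0.0547    0.1181    0.1385    1.1338]
Total output x = L · d:
  x_0 = 1.0653·69 + 0.0542·98 + 0.1337·49 + 0.1124·14 + 0.1808·78 = 101.0452
  x_1 = 0.0890·69 + 1.1860·98 + 0.1701·49 + 0.1943·14 + 0.1941·78 = 148.5631
  x_2 = 0.0348·69 + 0.2125·98 + 1.1108·49 + 0.1433·14 + 0.2064·78 = 95.7551
  x_3 = 0.0854·69 + 0.2325·98 + 0.1860·49 + 1.2548·14 + 0.2536·78 = 75.1422
  x_4 = 0.0239·69 + 0.0547·98 + 0.1181·49 + 0.1385·14 + 1.1338·78 = 103.1731
Output multipliers (column sums of L):
  Construction: 1.2983
  Electronics: 1.7399
  Textiles: 1.7186
  Manufacturing: 1.8433
  Mining: 1.9688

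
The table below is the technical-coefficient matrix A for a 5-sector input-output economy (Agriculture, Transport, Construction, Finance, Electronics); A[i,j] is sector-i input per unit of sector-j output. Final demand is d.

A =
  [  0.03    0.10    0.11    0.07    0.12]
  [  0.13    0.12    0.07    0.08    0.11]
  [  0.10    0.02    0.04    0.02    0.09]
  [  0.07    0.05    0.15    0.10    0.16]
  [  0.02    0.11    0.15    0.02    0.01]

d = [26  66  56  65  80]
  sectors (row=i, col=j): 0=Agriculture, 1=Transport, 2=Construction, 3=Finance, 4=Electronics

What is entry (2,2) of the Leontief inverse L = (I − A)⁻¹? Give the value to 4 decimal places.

Form M = I − A:
  [  0.97   -0.10   -0.11   -0.07   -0.12]
  [ -0.13    0.88   -0.07   -0.08   -0.11]
  [ -0.10   -0.02    0.96   -0.02   -0.09]
  [ -0.07   -0.05   -0.15    0.90   -0.16]
  [ -0.02   -0.11   -0.15   -0.02    0.99]
Leontief inverse L = M⁻¹:
  [  1.0818    0.1558    0.1803    0.1060    0.1820]
  [  0.1894    1.1926    0.1585    0.1285    0.1906]
  [  0.1253    0.0572    1.0866    0.0418    0.1271]
  [  0.1270    0.1140    0.2378    1.1416    0.2342]
  [  0.0645    0.1466    0.1907    0.0458    1.0589]
Total output x = L · d:
  x_0 = 1.0818·26 + 0.1558·66 + 0.1803·56 + 0.1060·65 + 0.1820·80 = 69.9577
  x_1 = 0.1894·26 + 1.1926·66 + 0.1585·56 + 0.1285·65 + 0.1906·80 = 116.1188
  x_2 = 0.1253·26 + 0.0572·66 + 1.0866·56 + 0.0418·65 + 0.1271·80 = 80.7658
  x_3 = 0.1270·26 + 0.1140·66 + 0.2378·56 + 1.1416·65 + 0.2342·80 = 117.0822
  x_4 = 0.0645·26 + 0.1466·66 + 0.1907·56 + 0.0458·65 + 1.0589·80 = 109.7260

L[2,2] = 1.0866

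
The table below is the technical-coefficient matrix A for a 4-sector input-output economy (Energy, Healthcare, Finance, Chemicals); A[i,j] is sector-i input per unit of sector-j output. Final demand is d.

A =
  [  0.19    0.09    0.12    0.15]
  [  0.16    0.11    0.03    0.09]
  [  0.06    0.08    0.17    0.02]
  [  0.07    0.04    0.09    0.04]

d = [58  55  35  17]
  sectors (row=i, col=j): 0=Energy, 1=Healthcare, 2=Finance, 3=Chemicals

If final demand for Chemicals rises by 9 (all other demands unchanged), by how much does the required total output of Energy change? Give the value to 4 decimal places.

2.0078

Form M = I − A:
  [  0.81   -0.09   -0.12   -0.15]
  [ -0.16    0.89   -0.03   -0.09]
  [ -0.06   -0.08    0.83   -0.02]
  [ -0.07   -0.04   -0.09    0.96]
Leontief inverse L = M⁻¹:
  [  1.3019    0.1613    0.2182    0.2231]
  [  0.2499    1.1641    0.0945    0.1502]
  [  0.1210    0.1256    1.2330    0.0564]
  [  0.1167    0.0720    0.1354    1.0695]
Total output x = L · d:
  x_0 = 1.3019·58 + 0.1613·55 + 0.2182·35 + 0.2231·17 = 95.8108
  x_1 = 0.2499·58 + 1.1641·55 + 0.0945·35 + 0.1502·17 = 84.3815
  x_2 = 0.1210·58 + 0.1256·55 + 1.2330·35 + 0.0564·17 = 58.0388
  x_3 = 0.1167·58 + 0.0720·55 + 0.1354·35 + 1.0695·17 = 33.6516
Δx_0 = L[0,3] · Δd_3 = 0.2231 · 9 = 2.0078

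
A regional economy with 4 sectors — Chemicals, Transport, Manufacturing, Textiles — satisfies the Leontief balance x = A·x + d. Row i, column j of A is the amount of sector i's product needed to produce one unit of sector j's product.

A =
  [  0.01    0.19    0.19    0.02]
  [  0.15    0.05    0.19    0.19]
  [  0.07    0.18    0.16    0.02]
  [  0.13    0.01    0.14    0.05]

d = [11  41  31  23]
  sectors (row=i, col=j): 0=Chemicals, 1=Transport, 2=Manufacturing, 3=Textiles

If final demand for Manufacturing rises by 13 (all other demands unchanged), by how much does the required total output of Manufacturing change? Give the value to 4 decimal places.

Form M = I − A:
  [  0.99   -0.19   -0.19   -0.02]
  [ -0.15    0.95   -0.19   -0.19]
  [ -0.07   -0.18    0.84   -0.02]
  [ -0.13   -0.01   -0.14    0.95]
Leontief inverse L = M⁻¹:
  [  1.0865    0.2795    0.3232    0.0856]
  [  0.2351    1.1703    0.3590    0.2466]
  [  0.1450    0.2762    1.3000    0.0857]
  [  0.1725    0.0913    0.2396    1.0796]
Total output x = L · d:
  x_0 = 1.0865·11 + 0.2795·41 + 0.3232·31 + 0.0856·23 = 35.3978
  x_1 = 0.2351·11 + 1.1703·41 + 0.3590·31 + 0.2466·23 = 67.3649
  x_2 = 0.1450·11 + 0.2762·41 + 1.3000·31 + 0.0857·23 = 55.1922
  x_3 = 0.1725·11 + 0.0913·41 + 0.2396·31 + 1.0796·23 = 37.8971
Δx_2 = L[2,2] · Δd_2 = 1.3000 · 13 = 16.9005

16.9005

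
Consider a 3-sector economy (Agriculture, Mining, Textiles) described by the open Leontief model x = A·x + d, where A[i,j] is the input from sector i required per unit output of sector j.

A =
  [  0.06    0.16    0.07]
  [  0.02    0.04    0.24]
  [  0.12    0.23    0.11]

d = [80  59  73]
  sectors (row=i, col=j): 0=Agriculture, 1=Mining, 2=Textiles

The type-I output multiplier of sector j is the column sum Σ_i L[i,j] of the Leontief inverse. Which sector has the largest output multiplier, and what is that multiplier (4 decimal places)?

Textiles (1.6750)

Form M = I − A:
  [  0.94   -0.16   -0.07]
  [ -0.02    0.96   -0.24]
  [ -0.12   -0.23    0.89]
Leontief inverse L = M⁻¹:
  [  1.0867    0.2155    0.1436]
  [  0.0634    1.1262    0.3087]
  [  0.1629    0.3201    1.2227]
Total output x = L · d:
  x_0 = 1.0867·80 + 0.2155·59 + 0.1436·73 = 110.1382
  x_1 = 0.0634·80 + 1.1262·59 + 0.3087·73 = 94.0471
  x_2 = 0.1629·80 + 0.3201·59 + 1.2227·73 = 121.1769
Output multipliers (column sums of L):
  Agriculture: 1.3130
  Mining: 1.6618
  Textiles: 1.6750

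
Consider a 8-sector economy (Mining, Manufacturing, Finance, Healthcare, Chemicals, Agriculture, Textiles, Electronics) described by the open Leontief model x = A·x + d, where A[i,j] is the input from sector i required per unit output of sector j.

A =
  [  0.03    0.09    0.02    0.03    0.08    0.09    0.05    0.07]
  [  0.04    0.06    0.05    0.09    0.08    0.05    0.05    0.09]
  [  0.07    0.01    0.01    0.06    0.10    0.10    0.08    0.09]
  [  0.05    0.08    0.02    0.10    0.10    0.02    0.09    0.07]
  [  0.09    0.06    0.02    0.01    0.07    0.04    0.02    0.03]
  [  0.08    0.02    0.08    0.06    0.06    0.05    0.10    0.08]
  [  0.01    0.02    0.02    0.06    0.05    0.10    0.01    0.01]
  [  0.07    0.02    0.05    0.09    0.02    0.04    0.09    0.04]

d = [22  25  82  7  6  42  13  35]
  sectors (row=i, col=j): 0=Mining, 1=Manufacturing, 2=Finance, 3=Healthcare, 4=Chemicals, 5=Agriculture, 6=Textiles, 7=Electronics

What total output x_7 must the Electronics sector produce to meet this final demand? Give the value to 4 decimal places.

Form M = I − A:
  [  0.97   -0.09   -0.02   -0.03   -0.08   -0.09   -0.05   -0.07]
  [ -0.04    0.94   -0.05   -0.09   -0.08   -0.05   -0.05   -0.09]
  [ -0.07   -0.01    0.99   -0.06   -0.10   -0.10   -0.08   -0.09]
  [ -0.05   -0.08   -0.02    0.90   -0.10   -0.02   -0.09   -0.07]
  [ -0.09   -0.06   -0.02   -0.01    0.93   -0.04   -0.02   -0.03]
  [ -0.08   -0.02   -0.08   -0.06   -0.06    0.95   -0.10   -0.08]
  [ -0.01   -0.02   -0.02   -0.06   -0.05   -0.10    0.99   -0.01]
  [ -0.07   -0.02   -0.05   -0.09   -0.02   -0.04   -0.09    0.96]
Leontief inverse L = M⁻¹:
  [  1.0774    0.1267    0.0516    0.0811    0.1346    0.1370    0.0996    0.1178]
  [  0.0920    1.1027    0.0810    0.1485    0.1428    0.1016    0.1065    0.1425]
  [  0.1221    0.0517    1.0428    0.1136    0.1594    0.1532    0.1347    0.1389]
  [  0.1000    0.1264    0.0500    1.1587    0.1644    0.0728    0.1425    0.1210]
  [  0.1239    0.0912    0.0412    0.0438    1.1122    0.0772    0.0545    0.0664]
  [  0.1306    0.0612    0.1101    0.1167    0.1237    1.1094    0.1558    0.1320]
  [  0.0418    0.0436    0.0402    0.0917    0.0868    0.1278    1.0445    0.0418]
  [  0.1082    0.0553    0.0737    0.1379    0.0730    0.0867    0.1354    1.0826]
Total output x = L · d:
  x_0 = 1.0774·22 + 0.1267·25 + 0.0516·82 + 0.0811·7 + 0.1346·6 + 0.1370·42 + 0.0996·13 + 0.1178·35 = 43.6457
  x_1 = 0.0920·22 + 1.1027·25 + 0.0810·82 + 0.1485·7 + 0.1428·6 + 0.1016·42 + 0.1065·13 + 0.1425·35 = 48.7707
  x_2 = 0.1221·22 + 0.0517·25 + 1.0428·82 + 0.1136·7 + 0.1594·6 + 0.1532·42 + 0.1347·13 + 0.1389·35 = 104.2894
  x_3 = 0.1000·22 + 0.1264·25 + 0.0500·82 + 1.1587·7 + 0.1644·6 + 0.0728·42 + 0.1425·13 + 0.1210·35 = 27.7018
  x_4 = 0.1239·22 + 0.0912·25 + 0.0412·82 + 0.0438·7 + 1.1122·6 + 0.0772·42 + 0.0545·13 + 0.0664·35 = 21.6332
  x_5 = 0.1306·22 + 0.0612·25 + 0.1101·82 + 0.1167·7 + 0.1237·6 + 1.1094·42 + 0.1558·13 + 0.1320·35 = 68.2295
  x_6 = 0.0418·22 + 0.0436·25 + 0.0402·82 + 0.0917·7 + 0.0868·6 + 0.1278·42 + 1.0445·13 + 0.0418·35 = 26.8782
  x_7 = 0.1082·22 + 0.0553·25 + 0.0737·82 + 0.1379·7 + 0.0730·6 + 0.0867·42 + 0.1354·13 + 1.0826·35 = 54.4991

54.4991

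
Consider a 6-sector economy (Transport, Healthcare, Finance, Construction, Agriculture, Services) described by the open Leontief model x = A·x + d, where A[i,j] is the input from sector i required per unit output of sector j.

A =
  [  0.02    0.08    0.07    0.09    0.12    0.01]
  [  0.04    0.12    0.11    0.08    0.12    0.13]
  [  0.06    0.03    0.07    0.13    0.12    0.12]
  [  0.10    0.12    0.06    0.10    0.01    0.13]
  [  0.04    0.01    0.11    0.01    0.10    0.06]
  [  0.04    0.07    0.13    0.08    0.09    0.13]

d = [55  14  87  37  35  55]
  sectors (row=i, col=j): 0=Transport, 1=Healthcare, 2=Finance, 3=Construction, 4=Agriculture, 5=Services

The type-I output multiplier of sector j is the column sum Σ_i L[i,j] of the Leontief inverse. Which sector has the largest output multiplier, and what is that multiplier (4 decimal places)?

Form M = I − A:
  [  0.98   -0.08   -0.07   -0.09   -0.12   -0.01]
  [ -0.04    0.88   -0.11   -0.08   -0.12   -0.13]
  [ -0.06   -0.03    0.93   -0.13   -0.12   -0.12]
  [ -0.10   -0.12   -0.06    0.90   -0.01   -0.13]
  [ -0.04   -0.01   -0.11   -0.01    0.90   -0.06]
  [ -0.04   -0.07   -0.13   -0.08   -0.09    0.87]
Leontief inverse L = M⁻¹:
  [  1.0604    0.1302    0.1389    0.1474    0.1875    0.0857]
  [  0.1001    1.1995    0.2233    0.1739    0.2303    0.2531]
  [  0.1144    0.0989    1.1649    0.2106    0.2084    0.2226]
  [  0.1533    0.2017    0.1580    1.1896    0.1055    0.2387]
  [  0.0703    0.0428    0.1681    0.0586    1.1612    0.1192]
  [  0.0953    0.1403    0.2303    0.1677    0.1881    1.2413]
Total output x = L · d:
  x_0 = 1.0604·55 + 0.1302·14 + 0.1389·87 + 0.1474·37 + 0.1875·35 + 0.0857·55 = 88.9594
  x_1 = 0.1001·55 + 1.1995·14 + 0.2233·87 + 0.1739·37 + 0.2303·35 + 0.2531·55 = 70.1362
  x_2 = 0.1144·55 + 0.0989·14 + 1.1649·87 + 0.2106·37 + 0.2084·35 + 0.2226·55 = 136.3579
  x_3 = 0.1533·55 + 0.2017·14 + 0.1580·87 + 1.1896·37 + 0.1055·35 + 0.2387·55 = 85.8419
  x_4 = 0.0703·55 + 0.0428·14 + 0.1681·87 + 0.0586·37 + 1.1612·35 + 0.1192·55 = 68.4619
  x_5 = 0.0953·55 + 0.1403·14 + 0.2303·87 + 0.1677·37 + 0.1881·35 + 1.2413·55 = 108.3027
Output multipliers (column sums of L):
  Transport: 1.5939
  Healthcare: 1.8134
  Finance: 2.0836
  Construction: 1.9478
  Agriculture: 2.0809
  Services: 2.1607

Services (2.1607)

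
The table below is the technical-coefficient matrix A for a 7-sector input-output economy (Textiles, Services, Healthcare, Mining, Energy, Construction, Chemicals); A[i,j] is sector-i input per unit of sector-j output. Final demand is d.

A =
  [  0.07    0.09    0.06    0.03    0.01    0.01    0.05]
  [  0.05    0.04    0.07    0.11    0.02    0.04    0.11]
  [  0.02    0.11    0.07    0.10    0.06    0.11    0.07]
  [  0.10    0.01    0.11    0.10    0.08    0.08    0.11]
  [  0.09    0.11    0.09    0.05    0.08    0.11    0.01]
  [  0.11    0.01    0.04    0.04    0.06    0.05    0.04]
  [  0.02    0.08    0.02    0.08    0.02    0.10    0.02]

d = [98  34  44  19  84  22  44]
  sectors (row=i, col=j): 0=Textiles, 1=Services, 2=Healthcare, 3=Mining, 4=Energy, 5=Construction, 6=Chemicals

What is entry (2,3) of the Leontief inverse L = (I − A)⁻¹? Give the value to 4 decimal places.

Form M = I − A:
  [  0.93   -0.09   -0.06   -0.03   -0.01   -0.01   -0.05]
  [ -0.05    0.96   -0.07   -0.11   -0.02   -0.04   -0.11]
  [ -0.02   -0.11    0.93   -0.10   -0.06   -0.11   -0.07]
  [ -0.10   -0.01   -0.11    0.90   -0.08   -0.08   -0.11]
  [ -0.09   -0.11   -0.09   -0.05    0.92   -0.11   -0.01]
  [ -0.11   -0.01   -0.04   -0.04   -0.06    0.95   -0.04]
  [ -0.02   -0.08   -0.02   -0.08   -0.02   -0.10    0.98]
Leontief inverse L = M⁻¹:
  [  1.1029    0.1268    0.0966    0.0747    0.0326    0.0475    0.0881]
  [  0.1003    1.0878    0.1219    0.1716    0.0575    0.0989    0.1598]
  [  0.0868    0.1653    1.1351    0.1750    0.1084    0.1805    0.1322]
  [  0.1696    0.0796    0.1792    1.1759    0.1315    0.1580    0.1702]
  [  0.1565    0.1704    0.1551    0.1198    1.1258    0.1746    0.0702]
  [  0.1522    0.0518    0.0802    0.0802    0.0877    1.0904    0.0737]
  [  0.0650    0.1100    0.0611    0.1257    0.0502    0.1405    1.0608]
Total output x = L · d:
  x_0 = 1.1029·98 + 0.1268·34 + 0.0966·44 + 0.0747·19 + 0.0326·84 + 0.0475·22 + 0.0881·44 = 125.7170
  x_1 = 0.1003·98 + 1.0878·34 + 0.1219·44 + 0.1716·19 + 0.0575·84 + 0.0989·22 + 0.1598·44 = 69.4749
  x_2 = 0.0868·98 + 0.1653·34 + 1.1351·44 + 0.1750·19 + 0.1084·84 + 0.1805·22 + 0.1322·44 = 86.2958
  x_3 = 0.1696·98 + 0.0796·34 + 0.1792·44 + 1.1759·19 + 0.1315·84 + 0.1580·22 + 0.1702·44 = 71.5693
  x_4 = 0.1565·98 + 0.1704·34 + 0.1551·44 + 0.1198·19 + 1.1258·84 + 0.1746·22 + 0.0702·44 = 131.7276
  x_5 = 0.1522·98 + 0.0518·34 + 0.0802·44 + 0.0802·19 + 0.0877·84 + 1.0904·22 + 0.0737·44 = 56.3251
  x_6 = 0.0650·98 + 0.1100·34 + 0.0611·44 + 0.1257·19 + 0.0502·84 + 0.1405·22 + 1.0608·44 = 69.1743

L[2,3] = 0.1750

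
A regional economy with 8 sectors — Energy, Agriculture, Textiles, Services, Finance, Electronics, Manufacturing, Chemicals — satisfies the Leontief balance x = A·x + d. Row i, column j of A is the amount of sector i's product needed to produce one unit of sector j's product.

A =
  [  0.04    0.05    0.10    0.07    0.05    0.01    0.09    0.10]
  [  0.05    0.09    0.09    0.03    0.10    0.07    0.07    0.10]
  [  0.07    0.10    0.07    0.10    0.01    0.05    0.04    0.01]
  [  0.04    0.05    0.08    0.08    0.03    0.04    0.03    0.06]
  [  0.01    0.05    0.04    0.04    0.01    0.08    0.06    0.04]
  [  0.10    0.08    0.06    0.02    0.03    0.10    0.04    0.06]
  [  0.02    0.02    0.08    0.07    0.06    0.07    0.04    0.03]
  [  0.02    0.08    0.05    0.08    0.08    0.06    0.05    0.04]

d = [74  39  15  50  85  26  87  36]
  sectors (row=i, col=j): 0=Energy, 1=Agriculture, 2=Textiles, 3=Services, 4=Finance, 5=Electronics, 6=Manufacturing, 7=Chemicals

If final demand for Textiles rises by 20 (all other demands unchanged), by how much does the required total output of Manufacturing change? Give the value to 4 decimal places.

2.5856

Form M = I − A:
  [  0.96   -0.05   -0.10   -0.07   -0.05   -0.01   -0.09   -0.10]
  [ -0.05    0.91   -0.09   -0.03   -0.10   -0.07   -0.07   -0.10]
  [ -0.07   -0.10    0.93   -0.10   -0.01   -0.05   -0.04   -0.01]
  [ -0.04   -0.05   -0.08    0.92   -0.03   -0.04   -0.03   -0.06]
  [ -0.01   -0.05   -0.04   -0.04    0.99   -0.08   -0.06   -0.04]
  [ -0.10   -0.08   -0.06   -0.02   -0.03    0.90   -0.04   -0.06]
  [ -0.02   -0.02   -0.08   -0.07   -0.06   -0.07    0.96   -0.03]
  [ -0.02   -0.08   -0.05   -0.08   -0.08   -0.06   -0.05    0.96]
Leontief inverse L = M⁻¹:
  [  1.0786    0.1114    0.1659    0.1323    0.0934    0.0644    0.1364    0.1461]
  [  0.0990    1.1653    0.1668    0.0968    0.1521    0.1393    0.1278    0.1585]
  [  0.1111    0.1578    1.1347    0.1529    0.0506    0.0984    0.0844    0.0603]
  [  0.0751    0.1022    0.1346    1.1292    0.0645    0.0842    0.0682    0.1005]
  [  0.0408    0.0917    0.0840    0.0762    1.0396    0.1199    0.0902    0.0731]
  [  0.1454    0.1439    0.1277    0.0749    0.0752    1.1557    0.0906    0.1143]
  [  0.0542    0.0677    0.1293    0.1141    0.0882    0.1139    1.0743    0.0655]
  [  0.0581    0.1363    0.1094    0.1299    0.1186    0.1133    0.0927    1.0861]
Total output x = L · d:
  x_0 = 1.0786·74 + 0.1114·39 + 0.1659·15 + 0.1323·50 + 0.0934·85 + 0.0644·26 + 0.1364·87 + 0.1461·36 = 120.0161
  x_1 = 0.0990·74 + 1.1653·39 + 0.1668·15 + 0.0968·50 + 0.1521·85 + 0.1393·26 + 0.1278·87 + 0.1585·36 = 93.4893
  x_2 = 0.1111·74 + 0.1578·39 + 1.1347·15 + 0.1529·50 + 0.0506·85 + 0.0984·26 + 0.0844·87 + 0.0603·36 = 55.4163
  x_3 = 0.0751·74 + 0.1022·39 + 0.1346·15 + 1.1292·50 + 0.0645·85 + 0.0842·26 + 0.0682·87 + 0.1005·36 = 85.2494
  x_4 = 0.0408·74 + 0.0917·39 + 0.0840·15 + 0.0762·50 + 1.0396·85 + 0.1199·26 + 0.0902·87 + 0.0731·36 = 113.6271
  x_5 = 0.1454·74 + 0.1439·39 + 0.1277·15 + 0.0749·50 + 0.0752·85 + 1.1557·26 + 0.0906·87 + 0.1143·36 = 70.4655
  x_6 = 0.0542·74 + 0.0677·39 + 0.1293·15 + 0.1141·50 + 0.0882·85 + 0.1139·26 + 1.0743·87 + 0.0655·36 = 120.5824
  x_7 = 0.0581·74 + 0.1363·39 + 0.1094·15 + 0.1299·50 + 0.1186·85 + 0.1133·26 + 0.0927·87 + 1.0861·36 = 77.9348
Δx_6 = L[6,2] · Δd_2 = 0.1293 · 20 = 2.5856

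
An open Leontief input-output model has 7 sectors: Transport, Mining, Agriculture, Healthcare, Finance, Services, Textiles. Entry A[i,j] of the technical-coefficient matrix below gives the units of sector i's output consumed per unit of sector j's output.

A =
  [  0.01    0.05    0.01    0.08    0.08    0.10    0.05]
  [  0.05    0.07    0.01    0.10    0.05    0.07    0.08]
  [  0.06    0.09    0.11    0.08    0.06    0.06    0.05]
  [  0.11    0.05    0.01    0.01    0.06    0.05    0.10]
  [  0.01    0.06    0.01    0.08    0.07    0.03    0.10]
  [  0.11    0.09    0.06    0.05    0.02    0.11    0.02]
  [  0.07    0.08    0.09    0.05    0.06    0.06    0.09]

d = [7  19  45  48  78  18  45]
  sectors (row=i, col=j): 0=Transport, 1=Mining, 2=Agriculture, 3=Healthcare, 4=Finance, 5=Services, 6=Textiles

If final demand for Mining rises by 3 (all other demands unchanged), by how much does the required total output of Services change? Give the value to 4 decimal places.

0.4400

Form M = I − A:
  [  0.99   -0.05   -0.01   -0.08   -0.08   -0.10   -0.05]
  [ -0.05    0.93   -0.01   -0.10   -0.05   -0.07   -0.08]
  [ -0.06   -0.09    0.89   -0.08   -0.06   -0.06   -0.05]
  [ -0.11   -0.05   -0.01    0.99   -0.06   -0.05   -0.10]
  [ -0.01   -0.06   -0.01   -0.08    0.93   -0.03   -0.10]
  [ -0.11   -0.09   -0.06   -0.05   -0.02    0.89   -0.02]
  [ -0.07   -0.08   -0.09   -0.05   -0.06   -0.06    0.91]
Leontief inverse L = M⁻¹:
  [  1.0546    0.0964    0.0352    0.1194    0.1153    0.1456    0.0973]
  [  0.0991    1.1214    0.0382    0.1448    0.0920    0.1222    0.1348]
  [  0.1154    0.1535    1.1491    0.1385    0.1112    0.1217    0.1131]
  [  0.1469    0.0970    0.0374    1.0554    0.1000    0.0993    0.1478]
  [  0.0500    0.1035    0.0354    0.1179    1.1062    0.0702    0.1498]
  [  0.1603    0.1467    0.0915    0.1031    0.0640    1.1720    0.0709]
  [  0.1232    0.1430    0.1301    0.1082    0.1106    0.1213    1.1521]
Total output x = L · d:
  x_0 = 1.0546·7 + 0.0964·19 + 0.0352·45 + 0.1194·48 + 0.1153·78 + 0.1456·18 + 0.0973·45 = 32.5250
  x_1 = 0.0991·7 + 1.1214·19 + 0.0382·45 + 0.1448·48 + 0.0920·78 + 0.1222·18 + 0.1348·45 = 46.1125
  x_2 = 0.1154·7 + 0.1535·19 + 1.1491·45 + 0.1385·48 + 0.1112·78 + 0.1217·18 + 0.1131·45 = 78.0317
  x_3 = 0.1469·7 + 0.0970·19 + 0.0374·45 + 1.0554·48 + 0.1000·78 + 0.0993·18 + 0.1478·45 = 71.4504
  x_4 = 0.0500·7 + 0.1035·19 + 0.0354·45 + 0.1179·48 + 1.1062·78 + 0.0702·18 + 0.1498·45 = 103.8540
  x_5 = 0.1603·7 + 0.1467·19 + 0.0915·45 + 0.1031·48 + 0.0640·78 + 1.1720·18 + 0.0709·45 = 42.2528
  x_6 = 0.1232·7 + 0.1430·19 + 0.1301·45 + 0.1082·48 + 0.1106·78 + 0.1213·18 + 1.1521·45 = 77.2830
Δx_5 = L[5,1] · Δd_1 = 0.1467 · 3 = 0.4400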